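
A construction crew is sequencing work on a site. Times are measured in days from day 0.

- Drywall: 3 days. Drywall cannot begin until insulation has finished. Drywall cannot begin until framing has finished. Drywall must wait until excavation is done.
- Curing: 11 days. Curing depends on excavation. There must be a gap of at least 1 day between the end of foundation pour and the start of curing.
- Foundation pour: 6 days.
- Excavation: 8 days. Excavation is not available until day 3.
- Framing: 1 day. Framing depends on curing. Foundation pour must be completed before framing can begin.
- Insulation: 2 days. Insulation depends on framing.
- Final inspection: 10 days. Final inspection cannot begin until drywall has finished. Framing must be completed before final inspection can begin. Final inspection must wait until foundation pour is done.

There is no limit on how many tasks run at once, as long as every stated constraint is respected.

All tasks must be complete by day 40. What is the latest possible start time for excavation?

5

To finish by day 40, final inspection (duration 10) must start no later than day 30.
Drywall has to be done before final inspection (must start by day 30). That means finishing by day 30, i.e. starting by 30 − 3 = day 27.
Insulation must finish before drywall (must start by day 27). With a 2-day duration, insulation must start by 27 − 2 = day 25.
For framing: insulation (must start by day 25); drywall (must start by day 27); final inspection (must start by day 30). The most restrictive is day 25; with a 1-day duration, framing must start by day 24.
Curing feeds into framing (must start by day 24); so curing must finish by day 24 and therefore start by day 13.
For excavation: curing (must start by day 13); drywall (must start by day 27). The most restrictive is day 13; with an 8-day duration, excavation must start by day 5.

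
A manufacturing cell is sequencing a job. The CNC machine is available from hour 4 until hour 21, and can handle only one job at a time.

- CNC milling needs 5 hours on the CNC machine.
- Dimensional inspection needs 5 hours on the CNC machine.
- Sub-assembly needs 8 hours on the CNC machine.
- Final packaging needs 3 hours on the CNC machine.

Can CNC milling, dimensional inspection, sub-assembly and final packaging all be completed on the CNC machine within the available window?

No

The CNC machine window is 21 − 4 = 17 hours.
Running back to back, the jobs need 5 + 5 + 8 + 3 = 21 hours on the CNC machine.
Since 21 > 17, they cannot all fit.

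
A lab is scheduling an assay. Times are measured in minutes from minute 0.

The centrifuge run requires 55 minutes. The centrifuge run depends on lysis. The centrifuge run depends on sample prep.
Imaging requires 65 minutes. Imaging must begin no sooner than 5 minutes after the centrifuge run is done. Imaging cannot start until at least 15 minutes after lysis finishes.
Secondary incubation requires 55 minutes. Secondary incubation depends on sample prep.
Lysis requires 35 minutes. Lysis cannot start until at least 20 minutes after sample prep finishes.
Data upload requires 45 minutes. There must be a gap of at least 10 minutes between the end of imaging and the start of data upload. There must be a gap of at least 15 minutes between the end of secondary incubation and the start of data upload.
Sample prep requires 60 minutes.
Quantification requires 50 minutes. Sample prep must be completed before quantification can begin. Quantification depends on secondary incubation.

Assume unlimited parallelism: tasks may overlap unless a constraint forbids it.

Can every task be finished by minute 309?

Sample prep has no prerequisites, so it starts at minute 0 and finishes at minute 60.
Secondary incubation waits on sample prep (finishes minute 60), so it starts at minute 60 and finishes at 60 + 55 = minute 115.
Quantification cannot start until sample prep (finishes minute 60); secondary incubation (finishes minute 115). The controlling bound is minute 115, so quantification finishes at 115 + 50 = minute 165.
Lysis waits on sample prep (finishes minute 60, plus 20-minute gap → minute 80), so it starts at minute 80 and finishes at 80 + 35 = minute 115.
The centrifuge run has to wait for lysis (finishes minute 115); sample prep (finishes minute 60). The latest of these is minute 115, so the centrifuge run runs minute 115 to 115 + 55 = minute 170.
Imaging needs all of the centrifuge run (finishes minute 170, plus 5-minute gap → minute 175); lysis (finishes minute 115, plus 15-minute gap → minute 130). That puts its earliest start at minute 175; it finishes at 175 + 65 = minute 240.
Data upload cannot start until imaging (finishes minute 240, plus 10-minute gap → minute 250); secondary incubation (finishes minute 115, plus 15-minute gap → minute 130). The controlling bound is minute 250, so data upload finishes at 250 + 45 = minute 295.
Every task is finished by minute 295, which is no later than the deadline of 309, so the schedule is feasible.

Yes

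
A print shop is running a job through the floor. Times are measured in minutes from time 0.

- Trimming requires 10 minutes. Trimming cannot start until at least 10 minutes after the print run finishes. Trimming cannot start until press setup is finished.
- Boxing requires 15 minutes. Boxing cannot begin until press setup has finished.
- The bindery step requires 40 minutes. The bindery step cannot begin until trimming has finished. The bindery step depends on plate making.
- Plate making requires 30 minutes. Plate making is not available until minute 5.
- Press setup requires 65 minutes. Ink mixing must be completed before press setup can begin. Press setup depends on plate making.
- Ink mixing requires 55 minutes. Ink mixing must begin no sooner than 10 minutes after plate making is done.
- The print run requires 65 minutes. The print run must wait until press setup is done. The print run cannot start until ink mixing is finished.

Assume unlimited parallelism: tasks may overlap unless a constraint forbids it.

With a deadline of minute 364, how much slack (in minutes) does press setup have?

74

Plate making cannot begin until its own release at minute 5. It runs from minute 5 to 5 + 30 = minute 35.
Ink mixing waits on plate making (finishes minute 35, plus 10-minute gap → minute 45), so it starts at minute 45 and finishes at 45 + 55 = minute 100.
Press setup needs all of ink mixing (finishes minute 100); plate making (finishes minute 35). That puts its earliest start at minute 100; it finishes at 100 + 65 = minute 165.

Working backward from the deadline:
To finish by minute 364, the bindery step (duration 40) must start no later than minute 324.
Trimming feeds into the bindery step (must start by minute 324); so trimming must finish by minute 324 and therefore start by minute 314.
The print run must finish before trimming (must start by minute 314, minus 10-minute gap → minute 304). With a 65-minute duration, the print run must start by 304 − 65 = minute 239.
Nothing follows boxing; the deadline of minute 364 is its only limit. It must start by 364 − 15 = minute 349.
Press setup has several dependents: the print run (must start by minute 239); trimming (must start by minute 314); boxing (must start by minute 349). The earliest of those limits is minute 239, so press setup must start by 239 − 65 = minute 174.
So press setup can start as early as minute 100 and as late as minute 174, giving 174 − 100 = 74 minutes of slack.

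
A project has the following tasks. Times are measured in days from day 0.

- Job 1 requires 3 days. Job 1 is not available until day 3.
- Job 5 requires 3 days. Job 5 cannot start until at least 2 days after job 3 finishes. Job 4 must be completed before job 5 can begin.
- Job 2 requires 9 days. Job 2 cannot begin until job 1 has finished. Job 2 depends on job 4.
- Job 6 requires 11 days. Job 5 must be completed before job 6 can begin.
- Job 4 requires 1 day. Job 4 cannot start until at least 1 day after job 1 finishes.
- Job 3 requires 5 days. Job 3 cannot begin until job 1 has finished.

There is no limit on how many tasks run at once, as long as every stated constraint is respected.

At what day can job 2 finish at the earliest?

After its own release at day 3, job 1 can start at day 3 and finishes at day 6.
Job 4 waits on job 1 (finishes day 6, plus 1-day gap → day 7), so it starts at day 7 and finishes at 7 + 1 = day 8.
Job 2 has to wait for job 1 (finishes day 6); job 4 (finishes day 8). The latest of these is day 8, so job 2 runs day 8 to 8 + 9 = day 17.

17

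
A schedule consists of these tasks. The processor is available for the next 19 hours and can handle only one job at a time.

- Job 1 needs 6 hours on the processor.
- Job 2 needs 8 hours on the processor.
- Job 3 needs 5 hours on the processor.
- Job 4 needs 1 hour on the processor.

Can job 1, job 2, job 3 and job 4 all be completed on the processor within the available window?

Running back to back, the jobs need 6 + 8 + 5 + 1 = 20 hours on the processor.
Since 20 > 19, they cannot all fit.

No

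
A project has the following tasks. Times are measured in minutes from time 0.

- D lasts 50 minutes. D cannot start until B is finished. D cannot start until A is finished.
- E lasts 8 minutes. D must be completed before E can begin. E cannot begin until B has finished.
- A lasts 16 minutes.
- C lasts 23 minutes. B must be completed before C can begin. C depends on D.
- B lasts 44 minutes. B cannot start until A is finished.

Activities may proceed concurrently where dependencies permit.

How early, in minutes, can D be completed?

A has no prerequisites, so it starts at minute 0 and finishes at minute 16.
B waits on A (finishes minute 16), so it starts at minute 16 and finishes at 16 + 44 = minute 60.
For D: B (finishes minute 60); A (finishes minute 16). Taking the maximum gives a start of minute 60, and it finishes at 60 + 50 = minute 110.

110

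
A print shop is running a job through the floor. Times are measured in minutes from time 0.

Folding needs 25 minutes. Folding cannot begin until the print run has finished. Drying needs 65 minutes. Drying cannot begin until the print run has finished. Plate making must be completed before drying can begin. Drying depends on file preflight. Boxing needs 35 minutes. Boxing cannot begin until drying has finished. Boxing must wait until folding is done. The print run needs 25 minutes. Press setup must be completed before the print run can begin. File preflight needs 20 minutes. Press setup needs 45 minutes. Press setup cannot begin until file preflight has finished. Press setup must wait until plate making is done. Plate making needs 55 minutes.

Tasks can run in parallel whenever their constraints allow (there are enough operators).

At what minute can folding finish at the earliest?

150

Plate making can start immediately at minute 0; it finishes at minute 55.
File preflight has no prerequisites, so it starts at minute 0 and finishes at minute 20.
Press setup has to wait for file preflight (finishes minute 20); plate making (finishes minute 55). The latest of these is minute 55, so press setup runs minute 55 to 55 + 45 = minute 100.
After press setup (finishes minute 100), the print run can start at minute 100 and finishes at minute 125.
Folding cannot begin until the print run (finishes minute 125). It runs from minute 125 to 125 + 25 = minute 150.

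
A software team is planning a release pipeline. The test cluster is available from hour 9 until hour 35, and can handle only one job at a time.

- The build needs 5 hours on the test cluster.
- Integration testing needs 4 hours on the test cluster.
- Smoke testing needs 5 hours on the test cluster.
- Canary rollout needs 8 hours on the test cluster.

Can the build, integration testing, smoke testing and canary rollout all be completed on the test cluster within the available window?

Yes

The test cluster window is 35 − 9 = 26 hours.
Running back to back, the jobs need 5 + 4 + 5 + 8 = 22 hours on the test cluster.
Since 22 ≤ 26, they fit within the window.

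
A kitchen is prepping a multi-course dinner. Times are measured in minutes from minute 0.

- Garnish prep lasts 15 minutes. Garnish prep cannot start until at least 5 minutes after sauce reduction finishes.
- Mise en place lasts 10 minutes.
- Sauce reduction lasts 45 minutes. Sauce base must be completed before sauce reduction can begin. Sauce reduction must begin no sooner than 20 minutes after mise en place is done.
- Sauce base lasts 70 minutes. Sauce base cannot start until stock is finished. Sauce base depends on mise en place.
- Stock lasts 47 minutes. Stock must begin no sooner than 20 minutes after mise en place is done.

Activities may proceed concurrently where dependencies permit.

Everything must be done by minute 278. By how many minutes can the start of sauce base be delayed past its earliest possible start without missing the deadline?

66

Nothing blocks mise en place, so it runs from minute 0 to minute 10.
Stock cannot begin until mise en place (finishes minute 10, plus 20-minute gap → minute 30). It runs from minute 30 to 30 + 47 = minute 77.
Sauce base needs all of stock (finishes minute 77); mise en place (finishes minute 10). That puts its earliest start at minute 77; it finishes at 77 + 70 = minute 147.

Working backward from the deadline:
Garnish prep must finish by minute 278; it takes 15 minutes, so it must start by 278 − 15 = minute 263.
Sauce reduction has to be done before garnish prep (must start by minute 263, minus 5-minute gap → minute 258). That means finishing by minute 258, i.e. starting by 258 − 45 = minute 213.
Since sauce reduction (must start by minute 213) depends on it, sauce base must finish by minute 213. Backing off its 70-minute duration gives a latest start of minute 143.
So sauce base can start as early as minute 77 and as late as minute 143, giving 143 − 77 = 66 minutes of slack.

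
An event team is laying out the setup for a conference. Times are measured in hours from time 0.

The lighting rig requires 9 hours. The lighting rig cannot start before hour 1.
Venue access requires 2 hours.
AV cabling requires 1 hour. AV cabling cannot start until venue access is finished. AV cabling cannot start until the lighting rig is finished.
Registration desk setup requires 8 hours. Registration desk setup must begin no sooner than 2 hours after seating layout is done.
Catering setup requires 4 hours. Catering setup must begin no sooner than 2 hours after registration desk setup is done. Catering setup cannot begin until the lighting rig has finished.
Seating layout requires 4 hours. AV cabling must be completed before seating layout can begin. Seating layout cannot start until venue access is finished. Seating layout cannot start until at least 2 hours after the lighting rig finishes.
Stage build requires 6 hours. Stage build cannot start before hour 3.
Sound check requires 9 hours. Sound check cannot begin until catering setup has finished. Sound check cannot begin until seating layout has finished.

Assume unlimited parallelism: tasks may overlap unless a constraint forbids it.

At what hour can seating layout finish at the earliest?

16

After its own release at hour 1, the lighting rig can start at hour 1 and finishes at hour 10.
Nothing blocks venue access, so it runs from hour 0 to hour 2.
For AV cabling: venue access (finishes hour 2); the lighting rig (finishes hour 10). Taking the maximum gives a start of hour 10, and it finishes at 10 + 1 = hour 11.
Seating layout needs all of AV cabling (finishes hour 11); venue access (finishes hour 2); the lighting rig (finishes hour 10, plus 2-hour gap → hour 12). That puts its earliest start at hour 12; it finishes at 12 + 4 = hour 16.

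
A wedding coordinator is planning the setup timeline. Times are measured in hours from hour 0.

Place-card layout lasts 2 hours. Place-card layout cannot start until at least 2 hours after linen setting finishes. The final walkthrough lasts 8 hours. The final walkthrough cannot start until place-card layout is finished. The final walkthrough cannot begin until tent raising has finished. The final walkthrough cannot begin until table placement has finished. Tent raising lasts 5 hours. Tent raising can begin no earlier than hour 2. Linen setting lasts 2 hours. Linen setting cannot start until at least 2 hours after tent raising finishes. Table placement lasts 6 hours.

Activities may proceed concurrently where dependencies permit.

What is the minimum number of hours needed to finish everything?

Table placement has no prerequisites, so it starts at hour 0 and finishes at hour 6.
Tent raising cannot begin until its own release at hour 2. It runs from hour 2 to 2 + 5 = hour 7.
After tent raising (finishes hour 7, plus 2-hour gap → hour 9), linen setting can start at hour 9 and finishes at hour 11.
Place-card layout waits on linen setting (finishes hour 11, plus 2-hour gap → hour 13), so it starts at hour 13 and finishes at 13 + 2 = hour 15.
The final walkthrough cannot start until place-card layout (finishes hour 15); tent raising (finishes hour 7); table placement (finishes hour 6). The controlling bound is hour 15, so the final walkthrough finishes at 15 + 8 = hour 23.
All tasks are finished once the last one completes. Finish times: Tent raising at 7, Table placement at 6, Linen setting at 11, Place-card layout at 15, The final walkthrough at 23. The latest is hour 23.

23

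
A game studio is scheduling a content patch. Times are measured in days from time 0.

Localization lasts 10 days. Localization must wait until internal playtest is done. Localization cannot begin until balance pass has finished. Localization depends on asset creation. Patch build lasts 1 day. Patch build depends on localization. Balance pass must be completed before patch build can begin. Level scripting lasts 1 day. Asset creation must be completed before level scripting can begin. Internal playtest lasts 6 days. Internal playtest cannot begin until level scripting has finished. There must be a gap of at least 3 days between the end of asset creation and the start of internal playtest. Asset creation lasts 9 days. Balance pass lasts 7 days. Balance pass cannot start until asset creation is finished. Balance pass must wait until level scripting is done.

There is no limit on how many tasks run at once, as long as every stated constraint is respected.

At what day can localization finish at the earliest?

28

Asset creation can start immediately at day 0; it finishes at day 9.
Level scripting waits on asset creation (finishes day 9), so it starts at day 9 and finishes at 9 + 1 = day 10.
For balance pass: asset creation (finishes day 9); level scripting (finishes day 10). Taking the maximum gives a start of day 10, and it finishes at 10 + 7 = day 17.
Internal playtest cannot start until level scripting (finishes day 10); asset creation (finishes day 9, plus 3-day gap → day 12). The controlling bound is day 12, so internal playtest finishes at 12 + 6 = day 18.
Localization cannot start until internal playtest (finishes day 18); balance pass (finishes day 17); asset creation (finishes day 9). The controlling bound is day 18, so localization finishes at 18 + 10 = day 28.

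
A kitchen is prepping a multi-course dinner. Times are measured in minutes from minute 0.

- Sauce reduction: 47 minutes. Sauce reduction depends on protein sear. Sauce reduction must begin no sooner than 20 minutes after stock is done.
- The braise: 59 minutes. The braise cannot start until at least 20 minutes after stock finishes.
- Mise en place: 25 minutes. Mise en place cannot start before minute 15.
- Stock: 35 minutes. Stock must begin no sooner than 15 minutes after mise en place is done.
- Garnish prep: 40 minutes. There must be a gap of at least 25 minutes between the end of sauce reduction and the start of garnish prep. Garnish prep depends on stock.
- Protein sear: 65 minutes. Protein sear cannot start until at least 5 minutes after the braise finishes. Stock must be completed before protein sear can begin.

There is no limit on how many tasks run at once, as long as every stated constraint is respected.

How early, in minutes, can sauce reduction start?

239

Mise en place cannot begin until its own release at minute 15. It runs from minute 15 to 15 + 25 = minute 40.
After mise en place (finishes minute 40, plus 15-minute gap → minute 55), stock can start at minute 55 and finishes at minute 90.
The braise waits on stock (finishes minute 90, plus 20-minute gap → minute 110), so it starts at minute 110 and finishes at 110 + 59 = minute 169.
Protein sear needs all of the braise (finishes minute 169, plus 5-minute gap → minute 174); stock (finishes minute 90). That puts its earliest start at minute 174; it finishes at 174 + 65 = minute 239.
Sauce reduction waits on protein sear (finishes minute 239); stock (finishes minute 90, plus 20-minute gap → minute 110). The latest of these is minute 239, which is the earliest sauce reduction can start.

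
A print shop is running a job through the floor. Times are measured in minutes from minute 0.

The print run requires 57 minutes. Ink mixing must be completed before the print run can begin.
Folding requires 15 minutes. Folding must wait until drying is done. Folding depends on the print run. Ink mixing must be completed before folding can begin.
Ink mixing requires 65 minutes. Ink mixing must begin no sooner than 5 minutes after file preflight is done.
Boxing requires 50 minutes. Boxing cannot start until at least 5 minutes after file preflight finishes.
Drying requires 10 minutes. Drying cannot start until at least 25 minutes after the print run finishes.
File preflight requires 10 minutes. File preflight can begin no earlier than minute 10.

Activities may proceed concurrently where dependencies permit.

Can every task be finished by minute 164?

After its own release at minute 10, file preflight can start at minute 10 and finishes at minute 20.
Boxing cannot begin until file preflight (finishes minute 20, plus 5-minute gap → minute 25). It runs from minute 25 to 25 + 50 = minute 75.
Ink mixing waits on file preflight (finishes minute 20, plus 5-minute gap → minute 25), so it starts at minute 25 and finishes at 25 + 65 = minute 90.
The print run cannot begin until ink mixing (finishes minute 90). It runs from minute 90 to 90 + 57 = minute 147.
Drying cannot begin until the print run (finishes minute 147, plus 25-minute gap → minute 172). It runs from minute 172 to 172 + 10 = minute 182.
Folding cannot start until drying (finishes minute 182); the print run (finishes minute 147); ink mixing (finishes minute 90). The controlling bound is minute 182, so folding finishes at 182 + 15 = minute 197.
The earliest everything can be done is minute 197, which is after the deadline of 164, so it is not possible.

No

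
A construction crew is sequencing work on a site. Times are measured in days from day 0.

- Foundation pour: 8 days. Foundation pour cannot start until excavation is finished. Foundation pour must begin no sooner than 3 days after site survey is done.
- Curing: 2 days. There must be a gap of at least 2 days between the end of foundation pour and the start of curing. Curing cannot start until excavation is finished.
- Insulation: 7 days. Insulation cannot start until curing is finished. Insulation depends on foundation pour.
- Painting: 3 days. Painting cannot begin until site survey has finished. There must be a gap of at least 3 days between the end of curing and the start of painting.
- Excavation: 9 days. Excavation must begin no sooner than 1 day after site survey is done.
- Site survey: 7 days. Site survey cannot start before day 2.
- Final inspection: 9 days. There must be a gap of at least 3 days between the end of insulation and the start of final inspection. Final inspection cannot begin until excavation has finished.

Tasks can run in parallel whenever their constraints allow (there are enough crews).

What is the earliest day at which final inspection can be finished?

50

Site survey cannot begin until its own release at day 2. It runs from day 2 to 2 + 7 = day 9.
Excavation waits on site survey (finishes day 9, plus 1-day gap → day 10), so it starts at day 10 and finishes at 10 + 9 = day 19.
Foundation pour needs all of excavation (finishes day 19); site survey (finishes day 9, plus 3-day gap → day 12). That puts its earliest start at day 19; it finishes at 19 + 8 = day 27.
Curing cannot start until foundation pour (finishes day 27, plus 2-day gap → day 29); excavation (finishes day 19). The controlling bound is day 29, so curing finishes at 29 + 2 = day 31.
For insulation: curing (finishes day 31); foundation pour (finishes day 27). Taking the maximum gives a start of day 31, and it finishes at 31 + 7 = day 38.
Final inspection cannot start until insulation (finishes day 38, plus 3-day gap → day 41); excavation (finishes day 19). The controlling bound is day 41, so final inspection finishes at 41 + 9 = day 50.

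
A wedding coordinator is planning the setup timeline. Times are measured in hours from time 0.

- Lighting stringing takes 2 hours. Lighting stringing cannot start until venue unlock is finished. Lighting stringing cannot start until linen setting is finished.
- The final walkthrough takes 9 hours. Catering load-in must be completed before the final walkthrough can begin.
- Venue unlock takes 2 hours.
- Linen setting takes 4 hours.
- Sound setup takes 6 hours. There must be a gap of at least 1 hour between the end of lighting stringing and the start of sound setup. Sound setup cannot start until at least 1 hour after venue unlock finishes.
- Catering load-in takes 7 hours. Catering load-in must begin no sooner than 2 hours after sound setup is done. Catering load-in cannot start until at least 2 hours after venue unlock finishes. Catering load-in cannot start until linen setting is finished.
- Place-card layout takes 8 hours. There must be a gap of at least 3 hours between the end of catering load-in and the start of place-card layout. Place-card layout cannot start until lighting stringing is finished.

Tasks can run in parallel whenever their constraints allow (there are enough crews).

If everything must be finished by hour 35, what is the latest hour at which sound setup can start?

9

Nothing follows place-card layout; the deadline of hour 35 is its only limit. It must start by 35 − 8 = hour 27.
The final walkthrough must finish by hour 35; it takes 9 hours, so it must start by 35 − 9 = hour 26.
Catering load-in feeds place-card layout (must start by hour 27, minus 3-hour gap → hour 24); the final walkthrough (must start by hour 26). Taking the minimum, catering load-in must finish by hour 24 and start by 24 − 7 = hour 17.
Since catering load-in (must start by hour 17, minus 2-hour gap → hour 15) depends on it, sound setup must finish by hour 15. Backing off its 6-hour duration gives a latest start of hour 9.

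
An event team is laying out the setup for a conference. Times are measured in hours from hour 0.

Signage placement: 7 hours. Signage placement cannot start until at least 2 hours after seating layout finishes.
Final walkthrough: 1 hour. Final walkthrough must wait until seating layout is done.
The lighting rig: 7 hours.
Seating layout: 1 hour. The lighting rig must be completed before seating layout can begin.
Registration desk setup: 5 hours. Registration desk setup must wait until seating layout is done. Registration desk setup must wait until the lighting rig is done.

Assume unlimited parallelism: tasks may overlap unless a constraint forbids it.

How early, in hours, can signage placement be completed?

17

The lighting rig can start immediately at hour 0; it finishes at hour 7.
Seating layout waits on the lighting rig (finishes hour 7), so it starts at hour 7 and finishes at 7 + 1 = hour 8.
Signage placement cannot begin until seating layout (finishes hour 8, plus 2-hour gap → hour 10). It runs from hour 10 to 10 + 7 = hour 17.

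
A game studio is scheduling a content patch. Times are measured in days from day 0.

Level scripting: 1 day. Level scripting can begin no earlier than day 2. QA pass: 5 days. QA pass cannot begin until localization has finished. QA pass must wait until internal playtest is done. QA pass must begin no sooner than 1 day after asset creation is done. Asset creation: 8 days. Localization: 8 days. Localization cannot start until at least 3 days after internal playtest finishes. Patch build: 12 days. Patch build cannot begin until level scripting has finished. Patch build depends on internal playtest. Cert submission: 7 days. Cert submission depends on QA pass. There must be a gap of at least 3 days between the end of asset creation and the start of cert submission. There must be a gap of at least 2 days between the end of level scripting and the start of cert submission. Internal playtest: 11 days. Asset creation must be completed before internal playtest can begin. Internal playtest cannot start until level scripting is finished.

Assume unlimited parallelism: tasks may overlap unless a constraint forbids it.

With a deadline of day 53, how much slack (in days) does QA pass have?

11

Level scripting cannot begin until its own release at day 2. It runs from day 2 to 2 + 1 = day 3.
Asset creation has no prerequisites, so it starts at day 0 and finishes at day 8.
For internal playtest: asset creation (finishes day 8); level scripting (finishes day 3). Taking the maximum gives a start of day 8, and it finishes at 8 + 11 = day 19.
Localization waits on internal playtest (finishes day 19, plus 3-day gap → day 22), so it starts at day 22 and finishes at 22 + 8 = day 30.
QA pass needs all of localization (finishes day 30); internal playtest (finishes day 19); asset creation (finishes day 8, plus 1-day gap → day 9). That puts its earliest start at day 30; it finishes at 30 + 5 = day 35.

Working backward from the deadline:
Cert submission must finish by day 53; it takes 7 days, so it must start by 53 − 7 = day 46.
QA pass must finish before cert submission (must start by day 46). With a 5-day duration, QA pass must start by 46 − 5 = day 41.
So QA pass can start as early as day 30 and as late as day 41, giving 41 − 30 = 11 days of slack.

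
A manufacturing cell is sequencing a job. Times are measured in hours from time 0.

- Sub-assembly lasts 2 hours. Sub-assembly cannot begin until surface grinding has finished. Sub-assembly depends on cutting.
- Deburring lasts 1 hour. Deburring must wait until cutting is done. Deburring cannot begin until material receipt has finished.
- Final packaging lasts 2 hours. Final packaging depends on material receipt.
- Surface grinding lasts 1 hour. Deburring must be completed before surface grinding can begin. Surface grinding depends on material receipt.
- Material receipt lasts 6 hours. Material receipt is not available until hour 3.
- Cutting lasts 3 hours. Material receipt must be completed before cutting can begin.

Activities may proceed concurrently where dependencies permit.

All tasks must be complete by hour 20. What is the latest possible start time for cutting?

13

Nothing follows sub-assembly; the deadline of hour 20 is its only limit. It must start by 20 − 2 = hour 18.
Surface grinding must finish before sub-assembly (must start by hour 18). With a 1-hour duration, surface grinding must start by 18 − 1 = hour 17.
Deburring has to be done before surface grinding (must start by hour 17). That means finishing by hour 17, i.e. starting by 17 − 1 = hour 16.
Cutting feeds deburring (must start by hour 16); sub-assembly (must start by hour 18). Taking the minimum, cutting must finish by hour 16 and start by 16 − 3 = hour 13.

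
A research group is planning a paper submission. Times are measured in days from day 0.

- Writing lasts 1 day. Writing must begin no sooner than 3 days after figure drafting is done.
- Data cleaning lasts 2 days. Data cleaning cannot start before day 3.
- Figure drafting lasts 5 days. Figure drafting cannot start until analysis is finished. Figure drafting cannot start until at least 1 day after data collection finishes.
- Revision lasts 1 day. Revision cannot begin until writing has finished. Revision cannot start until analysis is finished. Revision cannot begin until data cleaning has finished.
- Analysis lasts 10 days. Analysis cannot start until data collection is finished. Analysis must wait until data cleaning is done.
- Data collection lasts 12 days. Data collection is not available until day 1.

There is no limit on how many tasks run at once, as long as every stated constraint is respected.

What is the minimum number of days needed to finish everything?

33

Data cleaning cannot begin until its own release at day 3. It runs from day 3 to 3 + 2 = day 5.
Data collection cannot begin until its own release at day 1. It runs from day 1 to 1 + 12 = day 13.
Analysis needs all of data collection (finishes day 13); data cleaning (finishes day 5). That puts its earliest start at day 13; it finishes at 13 + 10 = day 23.
Figure drafting needs all of analysis (finishes day 23); data collection (finishes day 13, plus 1-day gap → day 14). That puts its earliest start at day 23; it finishes at 23 + 5 = day 28.
Writing cannot begin until figure drafting (finishes day 28, plus 3-day gap → day 31). It runs from day 31 to 31 + 1 = day 32.
For revision: writing (finishes day 32); analysis (finishes day 23); data cleaning (finishes day 5). Taking the maximum gives a start of day 32, and it finishes at 32 + 1 = day 33.
All tasks are finished once the last one completes. Finish times: Data collection at 13, Data cleaning at 5, Analysis at 23, Figure drafting at 28, Writing at 32, Revision at 33. The latest is day 33.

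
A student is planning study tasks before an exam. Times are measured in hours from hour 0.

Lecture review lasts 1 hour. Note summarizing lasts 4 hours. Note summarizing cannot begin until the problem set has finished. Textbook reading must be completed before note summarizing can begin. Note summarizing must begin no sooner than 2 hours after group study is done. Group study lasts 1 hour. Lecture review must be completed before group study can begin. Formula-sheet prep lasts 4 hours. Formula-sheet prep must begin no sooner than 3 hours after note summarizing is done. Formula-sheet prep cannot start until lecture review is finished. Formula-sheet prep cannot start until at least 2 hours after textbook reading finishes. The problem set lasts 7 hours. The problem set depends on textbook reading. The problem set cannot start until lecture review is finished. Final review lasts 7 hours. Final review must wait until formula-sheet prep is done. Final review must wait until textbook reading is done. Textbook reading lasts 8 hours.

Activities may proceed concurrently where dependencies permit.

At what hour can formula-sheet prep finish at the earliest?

Lecture review has no prerequisites, so it starts at hour 0 and finishes at hour 1.
After lecture review (finishes hour 1), group study can start at hour 1 and finishes at hour 2.
Textbook reading has no prerequisites, so it starts at hour 0 and finishes at hour 8.
The problem set cannot start until textbook reading (finishes hour 8); lecture review (finishes hour 1). The controlling bound is hour 8, so the problem set finishes at 8 + 7 = hour 15.
Note summarizing has to wait for the problem set (finishes hour 15); textbook reading (finishes hour 8); group study (finishes hour 2, plus 2-hour gap → hour 4). The latest of these is hour 15, so note summarizing runs hour 15 to 15 + 4 = hour 19.
Formula-sheet prep cannot start until note summarizing (finishes hour 19, plus 3-hour gap → hour 22); lecture review (finishes hour 1); textbook reading (finishes hour 8, plus 2-hour gap → hour 10). The controlling bound is hour 22, so formula-sheet prep finishes at 22 + 4 = hour 26.

26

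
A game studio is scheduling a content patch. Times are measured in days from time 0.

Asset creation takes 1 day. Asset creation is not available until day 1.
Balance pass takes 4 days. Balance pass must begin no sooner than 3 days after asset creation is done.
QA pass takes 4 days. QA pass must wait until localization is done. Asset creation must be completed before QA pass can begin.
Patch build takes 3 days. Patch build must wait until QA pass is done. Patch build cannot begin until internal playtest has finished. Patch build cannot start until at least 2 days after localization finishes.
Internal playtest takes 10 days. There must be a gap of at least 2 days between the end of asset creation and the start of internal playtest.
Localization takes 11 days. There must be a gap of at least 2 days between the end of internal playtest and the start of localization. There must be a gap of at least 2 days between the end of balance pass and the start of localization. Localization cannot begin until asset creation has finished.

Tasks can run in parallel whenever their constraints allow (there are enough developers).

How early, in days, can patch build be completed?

Asset creation cannot begin until its own release at day 1. It runs from day 1 to 1 + 1 = day 2.
Balance pass cannot begin until asset creation (finishes day 2, plus 3-day gap → day 5). It runs from day 5 to 5 + 4 = day 9.
Internal playtest waits on asset creation (finishes day 2, plus 2-day gap → day 4), so it starts at day 4 and finishes at 4 + 10 = day 14.
Localization has to wait for internal playtest (finishes day 14, plus 2-day gap → day 16); balance pass (finishes day 9, plus 2-day gap → day 11); asset creation (finishes day 2). The latest of these is day 16, so localization runs day 16 to 16 + 11 = day 27.
QA pass has to wait for localization (finishes day 27); asset creation (finishes day 2). The latest of these is day 27, so QA pass runs day 27 to 27 + 4 = day 31.
Patch build has to wait for QA pass (finishes day 31); internal playtest (finishes day 14); localization (finishes day 27, plus 2-day gap → day 29). The latest of these is day 31, so patch build runs day 31 to 31 + 3 = day 34.

34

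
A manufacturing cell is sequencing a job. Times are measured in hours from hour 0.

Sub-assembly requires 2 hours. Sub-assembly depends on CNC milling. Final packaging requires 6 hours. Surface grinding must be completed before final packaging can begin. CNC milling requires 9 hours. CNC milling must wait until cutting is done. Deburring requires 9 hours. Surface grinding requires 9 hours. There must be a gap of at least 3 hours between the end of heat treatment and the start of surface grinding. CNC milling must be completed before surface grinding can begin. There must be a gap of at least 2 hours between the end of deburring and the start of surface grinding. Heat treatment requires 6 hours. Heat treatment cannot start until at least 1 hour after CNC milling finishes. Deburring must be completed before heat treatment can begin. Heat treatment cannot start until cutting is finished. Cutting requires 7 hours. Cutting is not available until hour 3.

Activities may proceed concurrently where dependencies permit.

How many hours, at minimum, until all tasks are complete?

44

Deburring has no prerequisites, so it starts at hour 0 and finishes at hour 9.
Cutting waits on its own release at hour 3, so it starts at hour 3 and finishes at 3 + 7 = hour 10.
After cutting (finishes hour 10), CNC milling can start at hour 10 and finishes at hour 19.
Sub-assembly waits on CNC milling (finishes hour 19), so it starts at hour 19 and finishes at 19 + 2 = hour 21.
Heat treatment has to wait for CNC milling (finishes hour 19, plus 1-hour gap → hour 20); deburring (finishes hour 9); cutting (finishes hour 10). The latest of these is hour 20, so heat treatment runs hour 20 to 20 + 6 = hour 26.
For surface grinding: heat treatment (finishes hour 26, plus 3-hour gap → hour 29); CNC milling (finishes hour 19); deburring (finishes hour 9, plus 2-hour gap → hour 11). Taking the maximum gives a start of hour 29, and it finishes at 29 + 9 = hour 38.
Final packaging cannot begin until surface grinding (finishes hour 38). It runs from hour 38 to 38 + 6 = hour 44.
All tasks are finished once the last one completes. Finish times: Cutting at 10, Deburring at 9, CNC milling at 19, Heat treatment at 26, Surface grinding at 38, Sub-assembly at 21, Final packaging at 44. The latest is hour 44.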